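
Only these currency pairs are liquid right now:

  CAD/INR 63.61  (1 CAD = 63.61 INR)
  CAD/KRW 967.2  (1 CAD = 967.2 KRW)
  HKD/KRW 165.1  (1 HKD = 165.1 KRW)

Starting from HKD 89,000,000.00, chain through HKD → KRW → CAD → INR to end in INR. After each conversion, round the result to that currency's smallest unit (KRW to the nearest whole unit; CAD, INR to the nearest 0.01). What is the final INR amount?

HKD 89,000,000.00 × 165.1 = KRW 14,693,900,000
KRW 14,693,900,000 ÷ 967.2 = CAD 15,192,204.30
CAD 15,192,204.30 × 63.61 = INR 966,376,115.52

INR 966,376,115.52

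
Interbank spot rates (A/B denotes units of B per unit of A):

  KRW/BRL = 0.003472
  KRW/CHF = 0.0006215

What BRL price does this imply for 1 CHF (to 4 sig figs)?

1 CHF ÷ 0.0006215 = 1609.01 KRW
1609.01 KRW × 0.003472 = 5.58648 BRL

CHF/BRL = 5.586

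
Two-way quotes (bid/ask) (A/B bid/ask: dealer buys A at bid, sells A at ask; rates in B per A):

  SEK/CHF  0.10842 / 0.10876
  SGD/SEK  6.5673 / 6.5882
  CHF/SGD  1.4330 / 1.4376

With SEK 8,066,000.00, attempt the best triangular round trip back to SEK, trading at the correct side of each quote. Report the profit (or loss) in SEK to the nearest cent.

Best loop SEK → CHF → SGD → SEK:
SEK 8,066,000.00 × 0.10842 (sell SEK at bid) = CHF 874,515.72
CHF 874,515.72 × 1.4330 (sell CHF at bid) = SGD 1,253,181.03
SGD 1,253,181.03 × 6.5673 (sell SGD at bid) = SEK 8,230,015.76

Net profit: SEK 164,015.76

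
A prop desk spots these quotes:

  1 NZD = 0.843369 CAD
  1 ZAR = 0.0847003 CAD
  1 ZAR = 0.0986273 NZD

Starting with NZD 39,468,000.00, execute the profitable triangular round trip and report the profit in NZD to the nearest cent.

Profit: NZD 721,748.69

Profitable loop is NZD → ZAR → CAD → NZD:
NZD 39,468,000.00 ÷ 0.0986273 = ZAR 400,173,177.20
ZAR 400,173,177.20 × 0.0847003 = CAD 33,894,788.16
CAD 33,894,788.16 ÷ 0.843369 = NZD 40,189,748.69
Profit = NZD 40,189,748.69 − NZD 39,468,000.00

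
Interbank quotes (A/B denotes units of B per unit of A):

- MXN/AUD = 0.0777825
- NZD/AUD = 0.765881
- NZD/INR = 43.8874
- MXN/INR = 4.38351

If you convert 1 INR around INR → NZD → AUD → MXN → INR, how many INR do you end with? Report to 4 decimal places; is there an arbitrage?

0.9835 (arbitrage exists)

Around INR → NZD → AUD → MXN → INR: 1 ÷ 43.8874 × 0.765881 ÷ 0.0777825 × 4.38351 = 0.983471
Product < 1; profitable direction is INR → MXN → AUD → NZD → INR.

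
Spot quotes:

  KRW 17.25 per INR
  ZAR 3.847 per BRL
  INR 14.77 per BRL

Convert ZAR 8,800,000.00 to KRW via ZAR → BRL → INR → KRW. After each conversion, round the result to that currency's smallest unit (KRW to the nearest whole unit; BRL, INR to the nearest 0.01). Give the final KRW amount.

ZAR 8,800,000.00 ÷ 3.847 = BRL 2,287,496.75
BRL 2,287,496.75 × 14.77 = INR 33,786,327.00
INR 33,786,327.00 × 17.25 = KRW 582,814,141

KRW 582,814,141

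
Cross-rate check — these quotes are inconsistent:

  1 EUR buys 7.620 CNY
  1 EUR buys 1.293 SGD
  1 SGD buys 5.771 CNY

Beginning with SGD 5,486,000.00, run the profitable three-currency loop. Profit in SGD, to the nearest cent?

Profitable loop is SGD → EUR → CNY → SGD:
SGD 5,486,000.00 ÷ 1.293 = EUR 4,242,846.09
EUR 4,242,846.09 × 7.620 = CNY 32,330,487.24
CNY 32,330,487.24 ÷ 5.771 = SGD 5,602,233.10
Profit = SGD 5,602,233.10 − SGD 5,486,000.00

Profit: SGD 116,233.10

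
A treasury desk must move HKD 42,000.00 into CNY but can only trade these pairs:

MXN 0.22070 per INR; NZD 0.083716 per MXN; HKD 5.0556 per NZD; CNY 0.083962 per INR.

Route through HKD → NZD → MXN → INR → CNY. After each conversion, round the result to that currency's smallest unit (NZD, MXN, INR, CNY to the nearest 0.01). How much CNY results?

HKD 42,000.00 ÷ 5.0556 = NZD 8,307.62
NZD 8,307.62 ÷ 0.083716 = MXN 99,235.75
MXN 99,235.75 ÷ 0.22070 = INR 449,640.92
INR 449,640.92 × 0.083962 = CNY 37,752.75

CNY 37,752.75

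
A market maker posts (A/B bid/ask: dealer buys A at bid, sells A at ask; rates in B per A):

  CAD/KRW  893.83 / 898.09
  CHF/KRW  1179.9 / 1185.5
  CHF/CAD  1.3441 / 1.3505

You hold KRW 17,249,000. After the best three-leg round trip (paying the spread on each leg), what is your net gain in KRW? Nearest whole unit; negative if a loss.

Net profit: KRW 231,300

Best loop KRW → CHF → CAD → KRW:
KRW 17,249,000 ÷ 1185.5 (buy CHF at ask) = CHF 14,549.98
CHF 14,549.98 × 1.3441 (sell CHF at bid) = CAD 19,556.63
CAD 19,556.63 × 893.83 (sell CAD at bid) = KRW 17,480,300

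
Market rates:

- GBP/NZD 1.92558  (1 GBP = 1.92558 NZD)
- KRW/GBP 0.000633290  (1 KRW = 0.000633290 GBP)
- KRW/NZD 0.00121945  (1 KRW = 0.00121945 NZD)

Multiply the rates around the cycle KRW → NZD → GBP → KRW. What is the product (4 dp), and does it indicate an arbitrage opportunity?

Around KRW → NZD → GBP → KRW: 1 × 0.00121945 ÷ 1.92558 ÷ 0.000633290 = 1.000000
Product ≈ 1 (deviation 0.000%, within rounding noise).

1.0000 (no arbitrage)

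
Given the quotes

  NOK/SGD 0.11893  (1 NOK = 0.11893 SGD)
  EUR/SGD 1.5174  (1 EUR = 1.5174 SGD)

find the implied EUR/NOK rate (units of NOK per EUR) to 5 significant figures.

EUR/NOK = 12.759

1 EUR × 1.5174 = 1.5174 SGD
1.5174 SGD ÷ 0.11893 = 12.7588 NOK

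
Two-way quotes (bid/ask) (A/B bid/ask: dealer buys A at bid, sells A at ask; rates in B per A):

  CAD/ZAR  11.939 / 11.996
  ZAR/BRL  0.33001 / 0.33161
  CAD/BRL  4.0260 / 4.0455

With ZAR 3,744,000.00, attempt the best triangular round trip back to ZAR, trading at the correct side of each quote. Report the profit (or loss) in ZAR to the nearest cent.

Best loop ZAR → CAD → BRL → ZAR:
ZAR 3,744,000.00 ÷ 11.996 (buy CAD at ask) = CAD 312,104.03
CAD 312,104.03 × 4.0260 (sell CAD at bid) = BRL 1,256,530.84
BRL 1,256,530.84 ÷ 0.33161 (buy ZAR at ask) = ZAR 3,789,182.60

Net profit: ZAR 45,182.60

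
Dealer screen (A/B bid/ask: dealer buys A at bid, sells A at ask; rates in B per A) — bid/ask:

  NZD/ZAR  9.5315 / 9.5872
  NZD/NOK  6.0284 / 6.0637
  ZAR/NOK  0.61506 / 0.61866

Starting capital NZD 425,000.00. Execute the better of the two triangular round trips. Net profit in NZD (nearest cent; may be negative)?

Net profit: NZD 6,963.61

Best loop NZD → NOK → ZAR → NZD:
NZD 425,000.00 × 6.0284 (sell NZD at bid) = NOK 2,562,070.00
NOK 2,562,070.00 ÷ 0.61866 (buy ZAR at ask) = ZAR 4,141,321.57
ZAR 4,141,321.57 ÷ 9.5872 (buy NZD at ask) = NZD 431,963.61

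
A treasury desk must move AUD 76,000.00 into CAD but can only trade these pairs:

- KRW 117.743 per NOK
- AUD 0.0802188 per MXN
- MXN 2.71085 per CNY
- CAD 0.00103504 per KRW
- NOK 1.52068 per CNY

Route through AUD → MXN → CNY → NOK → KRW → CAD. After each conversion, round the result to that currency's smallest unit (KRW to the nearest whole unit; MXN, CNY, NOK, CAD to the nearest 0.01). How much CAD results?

AUD 76,000.00 ÷ 0.0802188 = MXN 947,408.84
MXN 947,408.84 ÷ 2.71085 = CNY 349,487.74
CNY 349,487.74 × 1.52068 = NOK 531,459.02
NOK 531,459.02 × 117.743 = KRW 62,575,579
KRW 62,575,579 × 0.00103504 = CAD 64,768.23

CAD 64,768.23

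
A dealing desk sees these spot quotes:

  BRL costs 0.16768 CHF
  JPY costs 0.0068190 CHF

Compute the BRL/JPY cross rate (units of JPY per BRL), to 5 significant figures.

1 BRL × 0.16768 = 0.16768 CHF
0.16768 CHF ÷ 0.0068190 = 24.5901 JPY

BRL/JPY = 24.590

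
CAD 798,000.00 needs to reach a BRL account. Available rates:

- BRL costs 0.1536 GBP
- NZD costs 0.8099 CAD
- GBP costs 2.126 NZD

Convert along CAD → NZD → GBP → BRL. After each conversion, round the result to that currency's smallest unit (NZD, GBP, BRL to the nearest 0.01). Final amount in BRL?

BRL 3,017,289.78

CAD 798,000.00 ÷ 0.8099 = NZD 985,306.83
NZD 985,306.83 ÷ 2.126 = GBP 463,455.71
GBP 463,455.71 ÷ 0.1536 = BRL 3,017,289.78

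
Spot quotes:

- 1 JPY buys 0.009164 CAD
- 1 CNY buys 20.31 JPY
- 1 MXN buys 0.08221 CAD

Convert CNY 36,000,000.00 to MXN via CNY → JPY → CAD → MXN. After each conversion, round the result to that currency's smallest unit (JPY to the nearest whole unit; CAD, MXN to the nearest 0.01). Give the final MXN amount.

MXN 81,502,861.45

CNY 36,000,000.00 × 20.31 = JPY 731,160,000
JPY 731,160,000 × 0.009164 = CAD 6,700,350.24
CAD 6,700,350.24 ÷ 0.08221 = MXN 81,502,861.45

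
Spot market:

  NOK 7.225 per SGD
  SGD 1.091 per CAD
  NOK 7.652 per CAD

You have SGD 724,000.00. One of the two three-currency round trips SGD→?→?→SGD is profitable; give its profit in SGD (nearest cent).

Profit: SGD 21,806.57

Profitable loop is SGD → NOK → CAD → SGD:
SGD 724,000.00 × 7.225 = NOK 5,230,900.00
NOK 5,230,900.00 ÷ 7.652 = CAD 683,599.06
CAD 683,599.06 × 1.091 = SGD 745,806.57
Profit = SGD 745,806.57 − SGD 724,000.00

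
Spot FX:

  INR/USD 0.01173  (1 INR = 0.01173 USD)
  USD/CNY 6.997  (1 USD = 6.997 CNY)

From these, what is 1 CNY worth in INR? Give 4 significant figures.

1 CNY ÷ 6.997 = 0.142918 USD
0.142918 USD ÷ 0.01173 = 12.184 INR

CNY/INR = 12.18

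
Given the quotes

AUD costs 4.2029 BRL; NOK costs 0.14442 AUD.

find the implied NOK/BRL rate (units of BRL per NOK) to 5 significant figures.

NOK/BRL = 0.60698

1 NOK × 0.14442 = 0.14442 AUD
0.14442 AUD × 4.2029 = 0.606983 BRL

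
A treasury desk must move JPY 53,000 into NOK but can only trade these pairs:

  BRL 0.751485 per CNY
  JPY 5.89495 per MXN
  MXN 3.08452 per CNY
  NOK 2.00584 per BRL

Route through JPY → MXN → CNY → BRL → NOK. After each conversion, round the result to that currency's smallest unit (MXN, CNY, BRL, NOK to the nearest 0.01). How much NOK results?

NOK 4,393.65

JPY 53,000 ÷ 5.89495 = MXN 8,990.75
MXN 8,990.75 ÷ 3.08452 = CNY 2,914.80
CNY 2,914.80 × 0.751485 = BRL 2,190.43
BRL 2,190.43 × 2.00584 = NOK 4,393.65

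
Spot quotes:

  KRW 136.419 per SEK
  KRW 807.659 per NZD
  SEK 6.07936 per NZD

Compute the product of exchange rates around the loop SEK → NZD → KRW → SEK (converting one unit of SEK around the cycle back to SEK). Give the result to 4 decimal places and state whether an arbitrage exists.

0.9739 (arbitrage exists)

Around SEK → NZD → KRW → SEK: 1 ÷ 6.07936 × 807.659 ÷ 136.419 = 0.973857
Product < 1; profitable direction is SEK → KRW → NZD → SEK.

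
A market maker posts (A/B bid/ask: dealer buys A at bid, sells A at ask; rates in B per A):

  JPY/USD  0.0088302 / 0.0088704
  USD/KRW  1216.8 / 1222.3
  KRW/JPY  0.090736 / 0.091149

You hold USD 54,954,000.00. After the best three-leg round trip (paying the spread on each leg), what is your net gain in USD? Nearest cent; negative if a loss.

Net profit: USD 652,605.58

Best loop USD → JPY → KRW → USD:
USD 54,954,000.00 ÷ 0.0088704 (buy JPY at ask) = JPY 6,195,211,039
JPY 6,195,211,039 ÷ 0.091149 (buy KRW at ask) = KRW 67,967,953,998
KRW 67,967,953,998 ÷ 1222.3 (buy USD at ask) = USD 55,606,605.58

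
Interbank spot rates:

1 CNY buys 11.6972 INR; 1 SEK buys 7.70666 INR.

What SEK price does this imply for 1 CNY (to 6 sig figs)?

1 CNY × 11.6972 = 11.6972 INR
11.6972 INR ÷ 7.70666 = 1.5178 SEK

CNY/SEK = 1.51780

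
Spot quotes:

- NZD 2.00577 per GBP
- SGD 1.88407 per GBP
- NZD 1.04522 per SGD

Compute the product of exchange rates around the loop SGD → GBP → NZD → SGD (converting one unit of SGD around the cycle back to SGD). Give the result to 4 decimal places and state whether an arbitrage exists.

1.0185 (arbitrage exists)

Around SGD → GBP → NZD → SGD: 1 ÷ 1.88407 × 2.00577 ÷ 1.04522 = 1.018536
Product > 1; profitable direction is SGD → GBP → NZD → SGD.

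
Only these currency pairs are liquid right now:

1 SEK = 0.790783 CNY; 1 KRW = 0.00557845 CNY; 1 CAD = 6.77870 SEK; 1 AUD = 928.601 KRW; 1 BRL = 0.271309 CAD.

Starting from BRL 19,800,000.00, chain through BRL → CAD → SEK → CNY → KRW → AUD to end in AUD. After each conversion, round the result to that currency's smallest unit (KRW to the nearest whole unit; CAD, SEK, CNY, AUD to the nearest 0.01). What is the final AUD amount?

BRL 19,800,000.00 × 0.271309 = CAD 5,371,918.20
CAD 5,371,918.20 × 6.77870 = SEK 36,414,621.90
SEK 36,414,621.90 × 0.790783 = CNY 28,796,063.95
CNY 28,796,063.95 ÷ 0.00557845 = KRW 5,162,018,831
KRW 5,162,018,831 ÷ 928.601 = AUD 5,558,920.17

AUD 5,558,920.17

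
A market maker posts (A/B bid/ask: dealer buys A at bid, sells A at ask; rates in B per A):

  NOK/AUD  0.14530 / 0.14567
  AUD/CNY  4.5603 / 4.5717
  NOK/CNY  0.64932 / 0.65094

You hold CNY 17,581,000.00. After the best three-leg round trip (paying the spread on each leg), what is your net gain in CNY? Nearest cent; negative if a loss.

Net profit: CNY 315,233.70

Best loop CNY → NOK → AUD → CNY:
CNY 17,581,000.00 ÷ 0.65094 (buy NOK at ask) = NOK 27,008,633.67
NOK 27,008,633.67 × 0.14530 (sell NOK at bid) = AUD 3,924,354.47
AUD 3,924,354.47 × 4.5603 (sell AUD at bid) = CNY 17,896,233.70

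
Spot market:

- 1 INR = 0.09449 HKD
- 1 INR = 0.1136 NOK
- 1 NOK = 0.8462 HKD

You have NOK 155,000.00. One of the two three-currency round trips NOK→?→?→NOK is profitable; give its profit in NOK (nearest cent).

Profit: NOK 2,687.48

Profitable loop is NOK → HKD → INR → NOK:
NOK 155,000.00 × 0.8462 = HKD 131,161.00
HKD 131,161.00 ÷ 0.09449 = INR 1,388,093.98
INR 1,388,093.98 × 0.1136 = NOK 157,687.48
Profit = NOK 157,687.48 − NOK 155,000.00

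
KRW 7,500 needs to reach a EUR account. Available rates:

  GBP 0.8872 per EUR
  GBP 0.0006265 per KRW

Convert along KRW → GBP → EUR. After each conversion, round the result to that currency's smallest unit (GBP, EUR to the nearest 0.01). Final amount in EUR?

KRW 7,500 × 0.0006265 = GBP 4.70
GBP 4.70 ÷ 0.8872 = EUR 5.30

EUR 5.30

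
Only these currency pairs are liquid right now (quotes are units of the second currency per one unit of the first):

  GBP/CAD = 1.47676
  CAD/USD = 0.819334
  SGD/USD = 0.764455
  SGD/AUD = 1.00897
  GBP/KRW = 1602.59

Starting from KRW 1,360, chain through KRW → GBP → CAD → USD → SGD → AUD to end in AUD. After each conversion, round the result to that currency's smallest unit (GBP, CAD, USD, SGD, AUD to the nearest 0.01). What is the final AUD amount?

KRW 1,360 ÷ 1602.59 = GBP 0.85
GBP 0.85 × 1.47676 = CAD 1.26
CAD 1.26 × 0.819334 = USD 1.03
USD 1.03 ÷ 0.764455 = SGD 1.35
SGD 1.35 × 1.00897 = AUD 1.36

AUD 1.36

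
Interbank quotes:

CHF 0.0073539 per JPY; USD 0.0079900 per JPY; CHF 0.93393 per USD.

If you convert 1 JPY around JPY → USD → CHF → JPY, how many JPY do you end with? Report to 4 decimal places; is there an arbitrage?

Around JPY → USD → CHF → JPY: 1 × 0.0079900 × 0.93393 ÷ 0.0073539 = 1.014713
Product > 1; profitable direction is JPY → USD → CHF → JPY.

1.0147 (arbitrage exists)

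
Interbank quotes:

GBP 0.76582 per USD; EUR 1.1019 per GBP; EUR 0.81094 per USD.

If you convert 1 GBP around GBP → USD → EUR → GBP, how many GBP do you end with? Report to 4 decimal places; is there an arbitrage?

Around GBP → USD → EUR → GBP: 1 ÷ 0.76582 × 0.81094 ÷ 1.1019 = 0.960992
Product < 1; profitable direction is GBP → EUR → USD → GBP.

0.9610 (arbitrage exists)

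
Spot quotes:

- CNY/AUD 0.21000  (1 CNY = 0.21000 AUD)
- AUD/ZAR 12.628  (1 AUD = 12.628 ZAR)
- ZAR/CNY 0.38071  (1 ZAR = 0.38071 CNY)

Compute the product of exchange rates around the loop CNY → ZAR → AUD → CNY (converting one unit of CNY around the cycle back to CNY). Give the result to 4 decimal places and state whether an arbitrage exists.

0.9905 (arbitrage exists)

Around CNY → ZAR → AUD → CNY: 1 ÷ 0.38071 ÷ 12.628 ÷ 0.21000 = 0.990494
Product < 1; profitable direction is CNY → AUD → ZAR → CNY.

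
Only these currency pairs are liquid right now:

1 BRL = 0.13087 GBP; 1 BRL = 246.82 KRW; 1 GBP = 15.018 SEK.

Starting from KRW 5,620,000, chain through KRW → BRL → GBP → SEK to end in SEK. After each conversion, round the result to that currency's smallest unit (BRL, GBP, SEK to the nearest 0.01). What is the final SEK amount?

KRW 5,620,000 ÷ 246.82 = BRL 22,769.63
BRL 22,769.63 × 0.13087 = GBP 2,979.86
GBP 2,979.86 × 15.018 = SEK 44,751.54

SEK 44,751.54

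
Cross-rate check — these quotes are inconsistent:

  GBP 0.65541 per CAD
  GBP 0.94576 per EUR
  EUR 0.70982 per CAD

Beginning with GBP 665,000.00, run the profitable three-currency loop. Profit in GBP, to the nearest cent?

Profitable loop is GBP → CAD → EUR → GBP:
GBP 665,000.00 ÷ 0.65541 = CAD 1,014,632.06
CAD 1,014,632.06 × 0.70982 = EUR 720,206.13
EUR 720,206.13 × 0.94576 = GBP 681,142.15
Profit = GBP 681,142.15 − GBP 665,000.00

Profit: GBP 16,142.15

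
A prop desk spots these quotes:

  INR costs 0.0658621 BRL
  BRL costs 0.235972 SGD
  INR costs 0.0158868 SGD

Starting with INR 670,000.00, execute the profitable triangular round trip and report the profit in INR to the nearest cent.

Profit: INR 14,881.10

Profitable loop is INR → SGD → BRL → INR:
INR 670,000.00 × 0.0158868 = SGD 10,644.16
SGD 10,644.16 ÷ 0.235972 = BRL 45,107.71
BRL 45,107.71 ÷ 0.0658621 = INR 684,881.10
Profit = INR 684,881.10 − INR 670,000.00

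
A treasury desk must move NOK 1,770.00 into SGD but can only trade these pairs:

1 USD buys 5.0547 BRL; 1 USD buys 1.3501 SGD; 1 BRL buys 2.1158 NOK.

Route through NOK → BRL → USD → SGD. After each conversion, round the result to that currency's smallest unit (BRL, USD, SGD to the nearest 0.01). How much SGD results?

NOK 1,770.00 ÷ 2.1158 = BRL 836.56
BRL 836.56 ÷ 5.0547 = USD 165.50
USD 165.50 × 1.3501 = SGD 223.44

SGD 223.44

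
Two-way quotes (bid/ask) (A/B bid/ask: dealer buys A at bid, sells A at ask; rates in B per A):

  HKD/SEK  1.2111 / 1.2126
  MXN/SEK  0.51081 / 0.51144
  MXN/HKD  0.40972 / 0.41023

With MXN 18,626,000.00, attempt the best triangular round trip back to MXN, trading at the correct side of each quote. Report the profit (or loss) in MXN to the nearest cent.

Best loop MXN → SEK → HKD → MXN:
MXN 18,626,000.00 × 0.51081 (sell MXN at bid) = SEK 9,514,347.06
SEK 9,514,347.06 ÷ 1.2126 (buy HKD at ask) = HKD 7,846,237.06
HKD 7,846,237.06 ÷ 0.41023 (buy MXN at ask) = MXN 19,126,434.10

Net profit: MXN 500,434.10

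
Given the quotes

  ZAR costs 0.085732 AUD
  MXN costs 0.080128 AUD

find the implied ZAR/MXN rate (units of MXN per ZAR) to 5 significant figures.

1 ZAR × 0.085732 = 0.085732 AUD
0.085732 AUD ÷ 0.080128 = 1.06994 MXN

ZAR/MXN = 1.0699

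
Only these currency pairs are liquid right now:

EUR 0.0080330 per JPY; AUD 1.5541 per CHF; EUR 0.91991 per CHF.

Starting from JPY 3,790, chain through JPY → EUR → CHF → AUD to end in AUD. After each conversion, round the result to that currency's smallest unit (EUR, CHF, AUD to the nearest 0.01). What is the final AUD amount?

AUD 51.44

JPY 3,790 × 0.0080330 = EUR 30.45
EUR 30.45 ÷ 0.91991 = CHF 33.10
CHF 33.10 × 1.5541 = AUD 51.44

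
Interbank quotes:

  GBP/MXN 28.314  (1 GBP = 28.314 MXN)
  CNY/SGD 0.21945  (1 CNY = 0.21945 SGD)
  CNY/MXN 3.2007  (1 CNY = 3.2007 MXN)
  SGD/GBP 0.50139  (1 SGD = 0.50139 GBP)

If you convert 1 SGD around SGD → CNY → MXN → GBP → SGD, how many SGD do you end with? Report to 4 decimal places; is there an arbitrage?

1.0274 (arbitrage exists)

Around SGD → CNY → MXN → GBP → SGD: 1 ÷ 0.21945 × 3.2007 ÷ 28.314 ÷ 0.50139 = 1.027383
Product > 1; profitable direction is SGD → CNY → MXN → GBP → SGD.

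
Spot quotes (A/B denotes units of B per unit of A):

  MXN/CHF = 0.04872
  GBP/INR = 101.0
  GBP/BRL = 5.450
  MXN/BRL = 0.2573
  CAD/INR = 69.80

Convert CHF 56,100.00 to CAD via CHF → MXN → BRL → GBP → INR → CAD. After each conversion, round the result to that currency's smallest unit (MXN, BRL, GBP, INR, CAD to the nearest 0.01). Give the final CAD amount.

CHF 56,100.00 ÷ 0.04872 = MXN 1,151,477.83
MXN 1,151,477.83 × 0.2573 = BRL 296,275.25
BRL 296,275.25 ÷ 5.450 = GBP 54,362.43
GBP 54,362.43 × 101.0 = INR 5,490,605.43
INR 5,490,605.43 ÷ 69.80 = CAD 78,661.97

CAD 78,661.97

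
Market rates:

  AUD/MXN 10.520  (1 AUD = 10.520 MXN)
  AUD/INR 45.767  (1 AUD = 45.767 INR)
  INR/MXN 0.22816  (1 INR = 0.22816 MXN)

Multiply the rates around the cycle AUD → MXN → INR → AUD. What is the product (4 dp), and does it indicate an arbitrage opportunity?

Around AUD → MXN → INR → AUD: 1 × 10.520 ÷ 0.22816 ÷ 45.767 = 1.007451
Product > 1; profitable direction is AUD → MXN → INR → AUD.

1.0075 (arbitrage exists)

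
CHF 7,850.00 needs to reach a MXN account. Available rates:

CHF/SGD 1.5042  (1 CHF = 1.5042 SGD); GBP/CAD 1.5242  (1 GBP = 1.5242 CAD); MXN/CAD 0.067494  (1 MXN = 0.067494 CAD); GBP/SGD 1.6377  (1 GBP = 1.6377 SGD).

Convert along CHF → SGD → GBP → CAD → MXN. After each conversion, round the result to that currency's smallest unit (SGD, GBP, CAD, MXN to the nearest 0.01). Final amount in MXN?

CHF 7,850.00 × 1.5042 = SGD 11,807.97
SGD 11,807.97 ÷ 1.6377 = GBP 7,210.09
GBP 7,210.09 × 1.5242 = CAD 10,989.62
CAD 10,989.62 ÷ 0.067494 = MXN 162,823.66

MXN 162,823.66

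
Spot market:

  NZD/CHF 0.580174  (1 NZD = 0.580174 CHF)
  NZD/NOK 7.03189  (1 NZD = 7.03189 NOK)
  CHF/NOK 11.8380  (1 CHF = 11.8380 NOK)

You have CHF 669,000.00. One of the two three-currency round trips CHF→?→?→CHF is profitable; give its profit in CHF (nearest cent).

Profitable loop is CHF → NZD → NOK → CHF:
CHF 669,000.00 ÷ 0.580174 = NZD 1,153,102.35
NZD 1,153,102.35 × 7.03189 = NOK 8,108,488.85
NOK 8,108,488.85 ÷ 11.8380 = CHF 684,954.29
Profit = CHF 684,954.29 − CHF 669,000.00

Profit: CHF 15,954.29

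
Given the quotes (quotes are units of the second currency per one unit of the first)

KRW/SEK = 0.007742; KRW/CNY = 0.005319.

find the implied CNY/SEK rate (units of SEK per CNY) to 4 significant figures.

1 CNY ÷ 0.005319 = 188.005 KRW
188.005 KRW × 0.007742 = 1.45554 SEK

CNY/SEK = 1.456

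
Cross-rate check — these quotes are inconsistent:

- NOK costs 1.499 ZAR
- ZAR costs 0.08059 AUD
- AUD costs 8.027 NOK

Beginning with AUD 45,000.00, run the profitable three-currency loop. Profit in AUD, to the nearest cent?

Profitable loop is AUD → ZAR → NOK → AUD:
AUD 45,000.00 ÷ 0.08059 = ZAR 558,381.93
ZAR 558,381.93 ÷ 1.499 = NOK 372,502.96
NOK 372,502.96 ÷ 8.027 = AUD 46,406.25
Profit = AUD 46,406.25 − AUD 45,000.00

Profit: AUD 1,406.25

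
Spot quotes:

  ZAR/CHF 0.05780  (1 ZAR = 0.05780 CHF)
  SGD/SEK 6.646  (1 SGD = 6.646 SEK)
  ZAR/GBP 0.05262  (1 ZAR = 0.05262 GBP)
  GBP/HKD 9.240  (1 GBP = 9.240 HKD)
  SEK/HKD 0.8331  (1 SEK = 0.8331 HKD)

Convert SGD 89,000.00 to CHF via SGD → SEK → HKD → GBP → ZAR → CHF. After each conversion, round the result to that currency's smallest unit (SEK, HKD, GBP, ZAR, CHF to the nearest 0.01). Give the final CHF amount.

SGD 89,000.00 × 6.646 = SEK 591,494.00
SEK 591,494.00 × 0.8331 = HKD 492,773.65
HKD 492,773.65 ÷ 9.240 = GBP 53,330.48
GBP 53,330.48 ÷ 0.05262 = ZAR 1,013,502.09
ZAR 1,013,502.09 × 0.05780 = CHF 58,580.42

CHF 58,580.42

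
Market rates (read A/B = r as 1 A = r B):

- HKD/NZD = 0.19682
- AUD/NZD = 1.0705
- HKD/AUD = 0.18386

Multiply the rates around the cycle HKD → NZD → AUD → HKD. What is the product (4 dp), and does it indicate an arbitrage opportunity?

Around HKD → NZD → AUD → HKD: 1 × 0.19682 ÷ 1.0705 ÷ 0.18386 = 0.999989
Product ≈ 1 (deviation 0.001%, within rounding noise).

1.0000 (no arbitrage)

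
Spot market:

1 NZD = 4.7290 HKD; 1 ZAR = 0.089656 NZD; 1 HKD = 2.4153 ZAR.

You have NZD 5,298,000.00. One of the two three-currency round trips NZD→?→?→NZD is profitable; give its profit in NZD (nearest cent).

Profitable loop is NZD → HKD → ZAR → NZD:
NZD 5,298,000.00 × 4.7290 = HKD 25,054,242.00
HKD 25,054,242.00 × 2.4153 = ZAR 60,513,510.70
ZAR 60,513,510.70 × 0.089656 = NZD 5,425,399.32
Profit = NZD 5,425,399.32 − NZD 5,298,000.00

Profit: NZD 127,399.32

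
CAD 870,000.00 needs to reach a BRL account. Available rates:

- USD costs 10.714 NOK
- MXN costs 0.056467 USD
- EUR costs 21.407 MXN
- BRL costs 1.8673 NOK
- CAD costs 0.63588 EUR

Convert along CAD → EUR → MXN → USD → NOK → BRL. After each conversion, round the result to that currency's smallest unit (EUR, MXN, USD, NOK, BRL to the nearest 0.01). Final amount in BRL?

CAD 870,000.00 × 0.63588 = EUR 553,215.60
EUR 553,215.60 × 21.407 = MXN 11,842,686.35
MXN 11,842,686.35 × 0.056467 = USD 668,720.97
USD 668,720.97 × 10.714 = NOK 7,164,676.47
NOK 7,164,676.47 ÷ 1.8673 = BRL 3,836,917.73

BRL 3,836,917.73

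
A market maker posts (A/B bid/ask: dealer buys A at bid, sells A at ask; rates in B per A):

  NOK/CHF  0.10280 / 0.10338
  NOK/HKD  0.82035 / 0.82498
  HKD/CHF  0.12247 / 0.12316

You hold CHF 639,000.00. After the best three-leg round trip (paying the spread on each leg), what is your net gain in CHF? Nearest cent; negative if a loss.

Best loop CHF → HKD → NOK → CHF:
CHF 639,000.00 ÷ 0.12316 (buy HKD at ask) = HKD 5,188,372.85
HKD 5,188,372.85 ÷ 0.82498 (buy NOK at ask) = NOK 6,289,089.25
NOK 6,289,089.25 × 0.10280 (sell NOK at bid) = CHF 646,518.37

Net profit: CHF 7,518.37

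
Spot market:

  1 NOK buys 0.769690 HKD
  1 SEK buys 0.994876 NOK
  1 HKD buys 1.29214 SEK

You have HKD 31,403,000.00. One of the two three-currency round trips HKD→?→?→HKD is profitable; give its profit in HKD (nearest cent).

Profitable loop is HKD → NOK → SEK → HKD:
HKD 31,403,000.00 ÷ 0.769690 = NOK 40,799,542.67
NOK 40,799,542.67 ÷ 0.994876 = SEK 41,009,676.25
SEK 41,009,676.25 ÷ 1.29214 = HKD 31,737,796.41
Profit = HKD 31,737,796.41 − HKD 31,403,000.00

Profit: HKD 334,796.41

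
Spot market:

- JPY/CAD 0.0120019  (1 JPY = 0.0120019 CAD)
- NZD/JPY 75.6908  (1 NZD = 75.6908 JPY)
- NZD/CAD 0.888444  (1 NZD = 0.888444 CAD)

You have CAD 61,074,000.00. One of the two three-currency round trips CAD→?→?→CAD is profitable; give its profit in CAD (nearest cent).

Profitable loop is CAD → NZD → JPY → CAD:
CAD 61,074,000.00 ÷ 0.888444 = NZD 68,742,655.70
NZD 68,742,655.70 × 75.6908 = JPY 5,203,186,604
JPY 5,203,186,604 × 0.0120019 = CAD 62,448,125.30
Profit = CAD 62,448,125.30 − CAD 61,074,000.00

Profit: CAD 1,374,125.30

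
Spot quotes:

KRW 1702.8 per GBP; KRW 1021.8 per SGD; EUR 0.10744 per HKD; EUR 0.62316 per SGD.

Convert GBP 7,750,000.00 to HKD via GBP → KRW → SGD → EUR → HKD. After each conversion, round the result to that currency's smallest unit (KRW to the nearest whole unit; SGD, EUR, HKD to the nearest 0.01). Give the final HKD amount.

GBP 7,750,000.00 × 1702.8 = KRW 13,196,700,000
KRW 13,196,700,000 ÷ 1021.8 = SGD 12,915,149.74
SGD 12,915,149.74 × 0.62316 = EUR 8,048,204.71
EUR 8,048,204.71 ÷ 0.10744 = HKD 74,908,830.14

HKD 74,908,830.14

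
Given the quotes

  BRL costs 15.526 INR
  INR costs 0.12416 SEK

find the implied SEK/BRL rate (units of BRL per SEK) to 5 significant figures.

SEK/BRL = 0.51875

1 SEK ÷ 0.12416 = 8.05412 INR
8.05412 INR ÷ 15.526 = 0.518751 BRL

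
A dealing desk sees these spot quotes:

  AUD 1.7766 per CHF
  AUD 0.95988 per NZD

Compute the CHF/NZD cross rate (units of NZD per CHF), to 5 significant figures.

CHF/NZD = 1.8509

1 CHF × 1.7766 = 1.7766 AUD
1.7766 AUD ÷ 0.95988 = 1.85086 NZD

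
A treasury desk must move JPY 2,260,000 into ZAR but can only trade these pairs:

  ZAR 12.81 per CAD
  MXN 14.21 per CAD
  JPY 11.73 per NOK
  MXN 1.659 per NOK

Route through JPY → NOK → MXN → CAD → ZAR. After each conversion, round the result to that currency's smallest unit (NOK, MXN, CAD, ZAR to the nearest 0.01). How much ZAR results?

JPY 2,260,000 ÷ 11.73 = NOK 192,668.37
NOK 192,668.37 × 1.659 = MXN 319,636.83
MXN 319,636.83 ÷ 14.21 = CAD 22,493.80
CAD 22,493.80 × 12.81 = ZAR 288,145.58

ZAR 288,145.58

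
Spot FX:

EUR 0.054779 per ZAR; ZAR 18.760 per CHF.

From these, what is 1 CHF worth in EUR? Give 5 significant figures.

1 CHF × 18.760 = 18.76 ZAR
18.76 ZAR × 0.054779 = 1.02765 EUR

CHF/EUR = 1.0277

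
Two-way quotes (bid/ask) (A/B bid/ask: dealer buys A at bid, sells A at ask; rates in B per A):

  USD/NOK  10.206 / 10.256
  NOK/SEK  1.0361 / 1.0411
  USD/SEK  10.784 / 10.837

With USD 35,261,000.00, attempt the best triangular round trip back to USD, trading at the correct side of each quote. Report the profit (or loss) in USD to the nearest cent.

Net profit: USD 351,629.81

Best loop USD → SEK → NOK → USD:
USD 35,261,000.00 × 10.784 (sell USD at bid) = SEK 380,254,624.00
SEK 380,254,624.00 ÷ 1.0411 (buy NOK at ask) = NOK 365,243,131.30
NOK 365,243,131.30 ÷ 10.256 (buy USD at ask) = USD 35,612,629.81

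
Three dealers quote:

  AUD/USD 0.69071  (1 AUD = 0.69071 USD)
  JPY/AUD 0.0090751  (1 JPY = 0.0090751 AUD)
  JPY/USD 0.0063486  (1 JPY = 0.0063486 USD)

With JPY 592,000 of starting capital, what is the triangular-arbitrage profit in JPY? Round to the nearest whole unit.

Profit: JPY 7,587

Profitable loop is JPY → USD → AUD → JPY:
JPY 592,000 × 0.0063486 = USD 3,758.37
USD 3,758.37 ÷ 0.69071 = AUD 5,441.32
AUD 5,441.32 ÷ 0.0090751 = JPY 599,587
Profit = JPY 599,587 − JPY 592,000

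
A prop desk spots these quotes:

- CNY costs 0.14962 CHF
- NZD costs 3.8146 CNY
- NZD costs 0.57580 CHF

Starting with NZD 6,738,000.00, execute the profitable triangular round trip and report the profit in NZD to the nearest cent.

Profit: NZD 59,731.59

Profitable loop is NZD → CHF → CNY → NZD:
NZD 6,738,000.00 × 0.57580 = CHF 3,879,740.40
CHF 3,879,740.40 ÷ 0.14962 = CNY 25,930,626.92
CNY 25,930,626.92 ÷ 3.8146 = NZD 6,797,731.59
Profit = NZD 6,797,731.59 − NZD 6,738,000.00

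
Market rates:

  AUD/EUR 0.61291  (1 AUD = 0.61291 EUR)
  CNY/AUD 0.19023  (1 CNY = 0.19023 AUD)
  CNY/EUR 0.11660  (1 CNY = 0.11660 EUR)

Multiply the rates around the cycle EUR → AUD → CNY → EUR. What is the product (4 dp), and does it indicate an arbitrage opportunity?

Around EUR → AUD → CNY → EUR: 1 ÷ 0.61291 ÷ 0.19023 × 0.11660 = 1.000053
Product ≈ 1 (deviation 0.005%, within rounding noise).

1.0001 (no arbitrage)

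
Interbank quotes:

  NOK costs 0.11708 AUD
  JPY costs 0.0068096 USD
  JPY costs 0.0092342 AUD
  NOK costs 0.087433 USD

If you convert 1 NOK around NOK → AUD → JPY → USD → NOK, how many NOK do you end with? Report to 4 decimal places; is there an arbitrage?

Around NOK → AUD → JPY → USD → NOK: 1 × 0.11708 ÷ 0.0092342 × 0.0068096 ÷ 0.087433 = 0.987483
Product < 1; profitable direction is NOK → USD → JPY → AUD → NOK.

0.9875 (arbitrage exists)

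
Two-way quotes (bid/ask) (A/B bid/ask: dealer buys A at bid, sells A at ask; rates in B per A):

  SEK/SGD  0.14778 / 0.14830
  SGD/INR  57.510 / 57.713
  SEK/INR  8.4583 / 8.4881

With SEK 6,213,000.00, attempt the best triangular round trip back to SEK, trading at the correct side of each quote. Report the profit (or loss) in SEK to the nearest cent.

Best loop SEK → SGD → INR → SEK:
SEK 6,213,000.00 × 0.14778 (sell SEK at bid) = SGD 918,157.14
SGD 918,157.14 × 57.510 (sell SGD at bid) = INR 52,803,217.12
INR 52,803,217.12 ÷ 8.4881 (buy SEK at ask) = SEK 6,220,852.38

Net profit: SEK 7,852.38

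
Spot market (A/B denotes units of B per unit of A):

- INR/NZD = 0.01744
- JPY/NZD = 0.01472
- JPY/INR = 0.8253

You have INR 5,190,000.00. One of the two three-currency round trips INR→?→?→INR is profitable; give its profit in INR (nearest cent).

Profitable loop is INR → JPY → NZD → INR:
INR 5,190,000.00 ÷ 0.8253 = JPY 6,288,622
JPY 6,288,622 × 0.01472 = NZD 92,568.52
NZD 92,568.52 ÷ 0.01744 = INR 5,307,828.01
Profit = INR 5,307,828.01 − INR 5,190,000.00

Profit: INR 117,828.01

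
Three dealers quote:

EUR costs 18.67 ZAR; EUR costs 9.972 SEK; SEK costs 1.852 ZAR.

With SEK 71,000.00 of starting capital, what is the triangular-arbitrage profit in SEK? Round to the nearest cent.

Profit: SEK 776.03

Profitable loop is SEK → EUR → ZAR → SEK:
SEK 71,000.00 ÷ 9.972 = EUR 7,119.94
EUR 7,119.94 × 18.67 = ZAR 132,929.20
ZAR 132,929.20 ÷ 1.852 = SEK 71,776.03
Profit = SEK 71,776.03 − SEK 71,000.00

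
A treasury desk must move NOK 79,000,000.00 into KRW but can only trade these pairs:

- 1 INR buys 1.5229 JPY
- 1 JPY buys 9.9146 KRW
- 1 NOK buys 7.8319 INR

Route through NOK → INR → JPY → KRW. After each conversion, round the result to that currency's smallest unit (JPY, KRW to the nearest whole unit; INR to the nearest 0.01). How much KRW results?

KRW 9,342,020,349

NOK 79,000,000.00 × 7.8319 = INR 618,720,100.00
INR 618,720,100.00 × 1.5229 = JPY 942,248,840
JPY 942,248,840 × 9.9146 = KRW 9,342,020,349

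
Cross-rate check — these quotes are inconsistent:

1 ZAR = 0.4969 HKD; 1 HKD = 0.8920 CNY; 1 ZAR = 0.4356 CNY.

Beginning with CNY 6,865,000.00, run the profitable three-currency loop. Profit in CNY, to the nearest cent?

Profitable loop is CNY → ZAR → HKD → CNY:
CNY 6,865,000.00 ÷ 0.4356 = ZAR 15,759,871.44
ZAR 15,759,871.44 × 0.4969 = HKD 7,831,080.12
HKD 7,831,080.12 × 0.8920 = CNY 6,985,323.47
Profit = CNY 6,985,323.47 − CNY 6,865,000.00

Profit: CNY 120,323.47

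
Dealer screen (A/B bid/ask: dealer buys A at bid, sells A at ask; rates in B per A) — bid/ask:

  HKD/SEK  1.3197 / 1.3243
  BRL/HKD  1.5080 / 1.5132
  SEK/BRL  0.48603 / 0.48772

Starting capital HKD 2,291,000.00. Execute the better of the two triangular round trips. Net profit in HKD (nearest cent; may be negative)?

Best loop HKD → BRL → SEK → HKD:
HKD 2,291,000.00 ÷ 1.5132 (buy BRL at ask) = BRL 1,514,010.04
BRL 1,514,010.04 ÷ 0.48772 (buy SEK at ask) = SEK 3,104,260.73
SEK 3,104,260.73 ÷ 1.3243 (buy HKD at ask) = HKD 2,344,076.67

Net profit: HKD 53,076.67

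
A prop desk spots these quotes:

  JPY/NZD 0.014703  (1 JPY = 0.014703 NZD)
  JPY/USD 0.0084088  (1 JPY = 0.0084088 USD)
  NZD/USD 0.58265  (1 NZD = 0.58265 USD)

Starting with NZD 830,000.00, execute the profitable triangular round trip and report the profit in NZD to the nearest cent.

Profitable loop is NZD → USD → JPY → NZD:
NZD 830,000.00 × 0.58265 = USD 483,599.50
USD 483,599.50 ÷ 0.0084088 = JPY 57,511,119
JPY 57,511,119 × 0.014703 = NZD 845,585.99
Profit = NZD 845,585.99 − NZD 830,000.00

Profit: NZD 15,585.99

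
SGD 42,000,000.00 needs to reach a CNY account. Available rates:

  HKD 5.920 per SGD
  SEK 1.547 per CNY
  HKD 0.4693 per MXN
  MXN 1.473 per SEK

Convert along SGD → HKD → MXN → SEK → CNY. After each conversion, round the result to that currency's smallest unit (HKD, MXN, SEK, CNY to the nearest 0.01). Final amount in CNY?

CNY 232,502,369.02

SGD 42,000,000.00 × 5.920 = HKD 248,640,000.00
HKD 248,640,000.00 ÷ 0.4693 = MXN 529,810,355.85
MXN 529,810,355.85 ÷ 1.473 = SEK 359,681,164.87
SEK 359,681,164.87 ÷ 1.547 = CNY 232,502,369.02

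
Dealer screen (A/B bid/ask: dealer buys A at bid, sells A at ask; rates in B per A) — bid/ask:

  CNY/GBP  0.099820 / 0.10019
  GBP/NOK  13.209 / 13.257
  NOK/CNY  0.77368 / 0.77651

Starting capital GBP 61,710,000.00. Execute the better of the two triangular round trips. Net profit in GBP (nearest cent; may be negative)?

Net profit: GBP 1,241,259.31

Best loop GBP → NOK → CNY → GBP:
GBP 61,710,000.00 × 13.209 (sell GBP at bid) = NOK 815,127,390.00
NOK 815,127,390.00 × 0.77368 (sell NOK at bid) = CNY 630,647,759.10
CNY 630,647,759.10 × 0.099820 (sell CNY at bid) = GBP 62,951,259.31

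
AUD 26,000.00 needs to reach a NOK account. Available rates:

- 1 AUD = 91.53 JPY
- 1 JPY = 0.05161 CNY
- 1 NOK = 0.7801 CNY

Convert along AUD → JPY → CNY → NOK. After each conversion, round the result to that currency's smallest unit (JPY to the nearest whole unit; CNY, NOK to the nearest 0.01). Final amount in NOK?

AUD 26,000.00 × 91.53 = JPY 2,379,780
JPY 2,379,780 × 0.05161 = CNY 122,820.45
CNY 122,820.45 ÷ 0.7801 = NOK 157,441.93

NOK 157,441.93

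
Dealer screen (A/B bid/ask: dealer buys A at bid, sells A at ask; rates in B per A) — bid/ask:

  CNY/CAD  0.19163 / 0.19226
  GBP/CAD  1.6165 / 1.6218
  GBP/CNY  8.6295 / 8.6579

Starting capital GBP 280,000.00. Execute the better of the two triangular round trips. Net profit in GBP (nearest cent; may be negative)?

Net profit: GBP 5,502.47

Best loop GBP → CNY → CAD → GBP:
GBP 280,000.00 × 8.6295 (sell GBP at bid) = CNY 2,416,260.00
CNY 2,416,260.00 × 0.19163 (sell CNY at bid) = CAD 463,027.90
CAD 463,027.90 ÷ 1.6218 (buy GBP at ask) = GBP 285,502.47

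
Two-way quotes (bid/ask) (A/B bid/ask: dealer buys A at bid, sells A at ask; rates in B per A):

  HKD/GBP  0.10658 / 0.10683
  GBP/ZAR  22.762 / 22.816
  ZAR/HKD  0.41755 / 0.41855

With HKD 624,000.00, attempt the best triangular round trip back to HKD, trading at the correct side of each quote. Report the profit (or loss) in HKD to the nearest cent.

Best loop HKD → GBP → ZAR → HKD:
HKD 624,000.00 × 0.10658 (sell HKD at bid) = GBP 66,505.92
GBP 66,505.92 × 22.762 (sell GBP at bid) = ZAR 1,513,807.75
ZAR 1,513,807.75 × 0.41755 (sell ZAR at bid) = HKD 632,090.43

Net profit: HKD 8,090.43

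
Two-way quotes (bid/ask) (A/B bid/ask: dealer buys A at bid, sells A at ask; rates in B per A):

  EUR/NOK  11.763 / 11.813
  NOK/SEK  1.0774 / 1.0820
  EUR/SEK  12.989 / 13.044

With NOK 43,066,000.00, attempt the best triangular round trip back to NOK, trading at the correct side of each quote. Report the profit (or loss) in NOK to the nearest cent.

Net profit: NOK 698,582.33

Best loop NOK → EUR → SEK → NOK:
NOK 43,066,000.00 ÷ 11.813 (buy EUR at ask) = EUR 3,645,644.63
EUR 3,645,644.63 × 12.989 (sell EUR at bid) = SEK 47,353,278.08
SEK 47,353,278.08 ÷ 1.0820 (buy NOK at ask) = NOK 43,764,582.33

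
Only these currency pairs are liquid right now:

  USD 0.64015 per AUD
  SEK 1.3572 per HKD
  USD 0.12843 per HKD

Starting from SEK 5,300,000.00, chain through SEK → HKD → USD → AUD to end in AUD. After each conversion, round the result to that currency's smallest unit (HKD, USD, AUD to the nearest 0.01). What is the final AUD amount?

SEK 5,300,000.00 ÷ 1.3572 = HKD 3,905,098.73
HKD 3,905,098.73 × 0.12843 = USD 501,531.83
USD 501,531.83 ÷ 0.64015 = AUD 783,459.86

AUD 783,459.86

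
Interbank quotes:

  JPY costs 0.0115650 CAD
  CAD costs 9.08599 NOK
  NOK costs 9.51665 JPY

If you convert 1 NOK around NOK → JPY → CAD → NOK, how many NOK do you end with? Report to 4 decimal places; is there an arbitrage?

Around NOK → JPY → CAD → NOK: 1 × 9.51665 × 0.0115650 × 9.08599 = 1.000005
Product ≈ 1 (deviation 0.000%, within rounding noise).

1.0000 (no arbitrage)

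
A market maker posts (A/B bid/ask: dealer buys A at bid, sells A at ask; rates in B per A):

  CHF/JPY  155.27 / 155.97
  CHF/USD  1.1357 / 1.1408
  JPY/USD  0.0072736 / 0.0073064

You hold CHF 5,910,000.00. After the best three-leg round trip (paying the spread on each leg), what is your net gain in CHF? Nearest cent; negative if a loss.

Best loop CHF → USD → JPY → CHF:
CHF 5,910,000.00 × 1.1357 (sell CHF at bid) = USD 6,711,987.00
USD 6,711,987.00 ÷ 0.0073064 (buy JPY at ask) = JPY 918,644,887
JPY 918,644,887 ÷ 155.97 (buy CHF at ask) = CHF 5,889,881.94

Net result: CHF -20,118.06 (no profitable arbitrage after spreads)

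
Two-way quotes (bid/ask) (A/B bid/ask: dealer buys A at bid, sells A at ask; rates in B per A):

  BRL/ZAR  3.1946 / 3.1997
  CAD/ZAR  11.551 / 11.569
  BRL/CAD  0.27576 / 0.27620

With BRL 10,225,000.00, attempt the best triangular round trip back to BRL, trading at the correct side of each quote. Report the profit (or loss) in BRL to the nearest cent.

Best loop BRL → ZAR → CAD → BRL:
BRL 10,225,000.00 × 3.1946 (sell BRL at bid) = ZAR 32,664,785.00
ZAR 32,664,785.00 ÷ 11.569 (buy CAD at ask) = CAD 2,823,475.24
CAD 2,823,475.24 ÷ 0.27620 (buy BRL at ask) = BRL 10,222,575.07

Net result: BRL -2,424.93 (no profitable arbitrage after spreads)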